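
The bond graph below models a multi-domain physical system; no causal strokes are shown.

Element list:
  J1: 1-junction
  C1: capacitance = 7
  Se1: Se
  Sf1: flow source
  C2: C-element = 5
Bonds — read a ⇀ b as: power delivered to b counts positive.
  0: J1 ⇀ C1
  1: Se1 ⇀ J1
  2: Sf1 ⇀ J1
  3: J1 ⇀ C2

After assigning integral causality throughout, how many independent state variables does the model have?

bond 1 |J1  (source Se1 imposes e)
bond 2 |Sf1  (Sf1: flow source, stroke at near end)
bond 0 |J1  (J1 flow already set via bond 2)
bond 3 |J1  (1-jn J1 has f-setter on 2)

2  (C1, C2 all integral)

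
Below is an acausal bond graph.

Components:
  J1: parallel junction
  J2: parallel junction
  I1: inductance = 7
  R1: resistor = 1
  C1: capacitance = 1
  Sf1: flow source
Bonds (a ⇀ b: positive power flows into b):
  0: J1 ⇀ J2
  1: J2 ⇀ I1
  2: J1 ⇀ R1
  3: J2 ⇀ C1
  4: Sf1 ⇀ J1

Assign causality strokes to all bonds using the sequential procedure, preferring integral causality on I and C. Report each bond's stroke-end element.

b0 |J1
b1 |I1
b2 |R1
b3 |J2
b4 |Sf1

bond 4 →Sf1  (Sf1 fixes flow; stroke at Sf1)
bond 1 →I1  (prefer integral on I1)
bond 3 →J2  (C1 integral (e out))
bond 0 →J1  (common-e at J2 fixed by 3)
bond 2 →R1  (common-e at J1 fixed by 0)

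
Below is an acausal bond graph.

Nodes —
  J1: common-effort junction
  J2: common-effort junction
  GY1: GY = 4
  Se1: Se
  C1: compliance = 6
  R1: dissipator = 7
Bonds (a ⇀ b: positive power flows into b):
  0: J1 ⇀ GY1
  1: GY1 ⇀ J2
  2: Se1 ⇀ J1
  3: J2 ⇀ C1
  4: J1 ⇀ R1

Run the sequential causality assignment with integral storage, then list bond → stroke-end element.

bond 2 stroke→J1  (Se1 (Se) sets effort on bond)
bond 0 stroke→GY1  (J1: bond 2 brought effort, rest push out)
bond 4 stroke→R1  (0-jn J1 has e-setter on 2)
bond 1 stroke→GY1  (GY GY1: same side as bond 0)
bond 3 stroke→J2  (J2: last free bond brings effort in)

bond 0 →GY1
bond 1 →GY1
bond 2 →J1
bond 3 →J2
bond 4 →R1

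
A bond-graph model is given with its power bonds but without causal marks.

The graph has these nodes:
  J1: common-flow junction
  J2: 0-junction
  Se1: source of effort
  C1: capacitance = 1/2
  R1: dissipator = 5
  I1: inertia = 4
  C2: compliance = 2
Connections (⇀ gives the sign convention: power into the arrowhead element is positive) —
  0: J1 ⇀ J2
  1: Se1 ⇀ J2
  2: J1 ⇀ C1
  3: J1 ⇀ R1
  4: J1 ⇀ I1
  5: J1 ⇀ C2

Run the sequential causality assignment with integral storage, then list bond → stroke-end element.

#0 stroke at J1
#1 stroke at J2
#2 stroke at J1
#3 stroke at J1
#4 stroke at I1
#5 stroke at J1

b1 stroke at J2  (Se1 fixes effort; stroke away)
b0 stroke at J1  (common-e at J2 fixed by 1)
b2 stroke at J1  (C1 outputs effort q/C1)
b4 stroke at I1  (prefer integral on I1)
b3 stroke at J1  (J1 flow already set via bond 4)
b5 stroke at J1  (J1 flow already set via bond 4)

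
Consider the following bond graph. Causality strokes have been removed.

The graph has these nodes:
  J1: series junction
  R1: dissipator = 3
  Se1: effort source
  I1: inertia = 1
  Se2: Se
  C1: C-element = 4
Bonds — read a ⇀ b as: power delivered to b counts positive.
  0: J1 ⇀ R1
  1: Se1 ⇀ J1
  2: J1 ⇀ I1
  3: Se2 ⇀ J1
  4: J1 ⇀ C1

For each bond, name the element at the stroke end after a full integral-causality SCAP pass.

#0 →J1
#1 →J1
#2 →I1
#3 →J1
#4 →J1

b1 |J1  (Se1: effort source, stroke at far end)
b3 |J1  (Se2 (Se) sets effort on bond)
b2 |I1  (I1 integral (f out))
b0 |J1  (common-f at J1 fixed by 2)
b4 |J1  (1-jn J1 has f-setter on 2)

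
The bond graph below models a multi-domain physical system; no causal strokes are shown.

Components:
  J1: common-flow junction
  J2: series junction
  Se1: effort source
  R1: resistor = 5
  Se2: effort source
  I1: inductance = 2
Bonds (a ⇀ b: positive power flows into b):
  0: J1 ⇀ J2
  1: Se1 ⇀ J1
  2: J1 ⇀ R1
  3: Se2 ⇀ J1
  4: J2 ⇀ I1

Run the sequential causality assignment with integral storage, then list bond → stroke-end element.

b1 |J1  (source Se1 imposes e)
b3 |J1  (Se2: effort source, stroke at far end)
b4 |I1  (prefer integral on I1)
b0 |J2  (common-f at J2 fixed by 4)
b2 |J1  (J1 flow already set via bond 0)

bond 0 stroke→J2
bond 1 stroke→J1
bond 2 stroke→J1
bond 3 stroke→J1
bond 4 stroke→I1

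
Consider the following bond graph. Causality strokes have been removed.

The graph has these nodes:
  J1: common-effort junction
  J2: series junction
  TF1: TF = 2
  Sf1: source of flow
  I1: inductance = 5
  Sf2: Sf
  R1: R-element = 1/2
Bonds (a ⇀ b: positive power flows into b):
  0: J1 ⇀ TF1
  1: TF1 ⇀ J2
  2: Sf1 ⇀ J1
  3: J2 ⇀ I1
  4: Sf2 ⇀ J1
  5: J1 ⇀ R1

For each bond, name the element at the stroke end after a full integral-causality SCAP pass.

bond 2 →Sf1  (source Sf1 imposes f)
bond 4 →Sf2  (Sf2: flow source, stroke at near end)
bond 3 →I1  (I1 outputs flow p/I1)
bond 1 →J2  (1-jn J2 has f-setter on 3)
bond 0 →TF1  (TF1 one-in-one-out from 1)
bond 5 →J1  (only one effort-in slot at J1)

β0 stroke at TF1
β1 stroke at J2
β2 stroke at Sf1
β3 stroke at I1
β4 stroke at Sf2
β5 stroke at J1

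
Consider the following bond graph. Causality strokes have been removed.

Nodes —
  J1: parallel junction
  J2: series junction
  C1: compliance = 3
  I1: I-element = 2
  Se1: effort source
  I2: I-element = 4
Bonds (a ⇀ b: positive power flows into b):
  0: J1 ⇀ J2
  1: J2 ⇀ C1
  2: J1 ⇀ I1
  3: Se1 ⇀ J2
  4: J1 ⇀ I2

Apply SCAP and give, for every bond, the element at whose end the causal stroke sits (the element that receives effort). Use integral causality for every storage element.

bond 0 |J1
bond 1 |J2
bond 2 |I1
bond 3 |J2
bond 4 |I2

bond 3 →J2  (Se1: effort source, stroke at far end)
bond 1 →J2  (C1 integral (e out))
bond 0 →J1  (J2: last free bond brings flow in)
bond 2 →I1  (J1 effort already set via bond 0)
bond 4 →I2  (common-e at J1 fixed by 0)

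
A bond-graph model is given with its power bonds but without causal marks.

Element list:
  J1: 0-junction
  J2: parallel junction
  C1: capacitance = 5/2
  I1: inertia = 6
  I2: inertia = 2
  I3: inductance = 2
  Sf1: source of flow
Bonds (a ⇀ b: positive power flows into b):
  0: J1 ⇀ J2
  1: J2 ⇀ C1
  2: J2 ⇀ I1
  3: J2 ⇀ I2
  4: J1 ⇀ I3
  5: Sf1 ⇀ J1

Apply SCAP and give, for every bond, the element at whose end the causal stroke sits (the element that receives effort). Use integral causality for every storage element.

#0 stroke→J1
#1 stroke→J2
#2 stroke→I1
#3 stroke→I2
#4 stroke→I3
#5 stroke→Sf1

bond 5 stroke→Sf1  (Sf1: flow source, stroke at near end)
bond 1 stroke→J2  (C1 integral (e out))
bond 0 stroke→J1  (0-jn J2 has e-setter on 1)
bond 2 stroke→I1  (J2: bond 1 brought effort, rest push out)
bond 3 stroke→I2  (0-jn J2 has e-setter on 1)
bond 4 stroke→I3  (common-e at J1 fixed by 0)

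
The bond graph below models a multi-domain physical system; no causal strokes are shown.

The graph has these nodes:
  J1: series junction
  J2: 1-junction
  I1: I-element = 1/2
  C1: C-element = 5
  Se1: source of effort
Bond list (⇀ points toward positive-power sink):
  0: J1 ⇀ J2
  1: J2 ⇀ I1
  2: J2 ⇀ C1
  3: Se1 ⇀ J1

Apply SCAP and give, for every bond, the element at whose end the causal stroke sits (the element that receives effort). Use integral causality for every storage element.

#0 stroke→J2
#1 stroke→I1
#2 stroke→J2
#3 stroke→J1

b3 stroke at J1  (source Se1 imposes e)
b0 stroke at J2  (closing 1-jn rule on J1)
b1 stroke at I1  (I1 integral (f out))
b2 stroke at J2  (1-jn J2 has f-setter on 1)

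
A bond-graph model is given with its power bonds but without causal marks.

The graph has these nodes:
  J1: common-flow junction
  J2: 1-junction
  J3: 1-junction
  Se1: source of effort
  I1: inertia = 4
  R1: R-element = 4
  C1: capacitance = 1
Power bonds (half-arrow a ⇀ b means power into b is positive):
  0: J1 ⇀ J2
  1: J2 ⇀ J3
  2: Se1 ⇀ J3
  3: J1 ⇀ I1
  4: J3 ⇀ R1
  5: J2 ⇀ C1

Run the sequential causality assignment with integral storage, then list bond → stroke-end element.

bond 2 stroke→J3  (Se1 (Se) sets effort on bond)
bond 3 stroke→I1  (I1 integral (f out))
bond 0 stroke→J1  (J1: bond 3 brought flow, rest push out)
bond 1 stroke→J2  (common-f at J2 fixed by 0)
bond 5 stroke→J2  (1-jn J2 has f-setter on 0)
bond 4 stroke→J3  (J3 flow already set via bond 1)

#0 |J1
#1 |J2
#2 |J3
#3 |I1
#4 |J3
#5 |J2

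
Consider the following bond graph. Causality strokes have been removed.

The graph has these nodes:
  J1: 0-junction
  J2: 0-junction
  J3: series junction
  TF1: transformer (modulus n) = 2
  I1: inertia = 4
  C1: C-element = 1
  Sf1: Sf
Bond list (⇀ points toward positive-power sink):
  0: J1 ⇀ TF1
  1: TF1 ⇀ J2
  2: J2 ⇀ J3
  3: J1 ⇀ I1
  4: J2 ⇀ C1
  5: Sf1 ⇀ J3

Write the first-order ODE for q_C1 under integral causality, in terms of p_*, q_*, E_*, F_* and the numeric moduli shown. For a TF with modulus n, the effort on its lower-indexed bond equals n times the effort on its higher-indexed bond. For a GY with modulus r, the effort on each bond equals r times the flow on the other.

dq_C1/dt = -F_Sf1 - p_I1/2

β5 stroke→Sf1  (Sf1 fixes flow; stroke at Sf1)
β2 stroke→J3  (J3: bond 5 brought flow, rest push out)
β3 stroke→I1  (I1 integral (f out))
β0 stroke→J1  (closing 0-jn rule on J1)
β1 stroke→TF1  (TF TF1: opposite of bond 0)
β4 stroke→J2  (closing 0-jn rule on J2)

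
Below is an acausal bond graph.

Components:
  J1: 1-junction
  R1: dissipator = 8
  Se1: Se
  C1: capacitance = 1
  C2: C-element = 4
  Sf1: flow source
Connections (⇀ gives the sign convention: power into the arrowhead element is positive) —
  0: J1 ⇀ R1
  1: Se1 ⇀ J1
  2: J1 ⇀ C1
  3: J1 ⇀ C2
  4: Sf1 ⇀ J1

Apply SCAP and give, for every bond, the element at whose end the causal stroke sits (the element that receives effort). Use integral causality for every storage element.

bond 0 →J1
bond 1 →J1
bond 2 →J1
bond 3 →J1
bond 4 →Sf1

b1 stroke at J1  (Se1 fixes effort; stroke away)
b4 stroke at Sf1  (Sf1: flow source, stroke at near end)
b0 stroke at J1  (1-jn J1 has f-setter on 4)
b2 stroke at J1  (common-f at J1 fixed by 4)
b3 stroke at J1  (J1: bond 4 brought flow, rest push out)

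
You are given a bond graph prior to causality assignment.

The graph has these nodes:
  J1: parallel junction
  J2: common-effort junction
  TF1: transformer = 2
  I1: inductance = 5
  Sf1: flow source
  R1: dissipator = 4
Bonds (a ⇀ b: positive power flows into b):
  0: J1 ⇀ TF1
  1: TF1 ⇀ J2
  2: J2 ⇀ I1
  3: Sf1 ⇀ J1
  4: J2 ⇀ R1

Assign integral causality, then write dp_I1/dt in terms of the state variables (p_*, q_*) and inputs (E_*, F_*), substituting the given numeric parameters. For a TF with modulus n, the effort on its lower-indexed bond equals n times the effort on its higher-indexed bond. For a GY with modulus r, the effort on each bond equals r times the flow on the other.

#3 stroke→Sf1  (Sf1 fixes flow; stroke at Sf1)
#0 stroke→J1  (closing 0-jn rule on J1)
#1 stroke→TF1  (TF TF1: opposite of bond 0)
#2 stroke→I1  (I1: I, integral causality)
#4 stroke→J2  (J2: last free bond brings effort in)

dp_I1/dt = 8*F_Sf1 - 4*p_I1/5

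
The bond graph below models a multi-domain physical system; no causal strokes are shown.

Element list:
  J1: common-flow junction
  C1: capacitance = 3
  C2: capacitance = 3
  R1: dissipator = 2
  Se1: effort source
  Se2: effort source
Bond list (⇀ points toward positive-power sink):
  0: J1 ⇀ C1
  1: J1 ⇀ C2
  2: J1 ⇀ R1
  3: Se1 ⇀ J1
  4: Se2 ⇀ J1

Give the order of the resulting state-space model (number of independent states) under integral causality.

2  (C1, C2 all integral)

#3 stroke at J1  (Se1: effort source, stroke at far end)
#4 stroke at J1  (Se2 (Se) sets effort on bond)
#0 stroke at J1  (C1 outputs effort q/C1)
#1 stroke at J1  (C2: C, integral causality)
#2 stroke at R1  (closing 1-jn rule on J1)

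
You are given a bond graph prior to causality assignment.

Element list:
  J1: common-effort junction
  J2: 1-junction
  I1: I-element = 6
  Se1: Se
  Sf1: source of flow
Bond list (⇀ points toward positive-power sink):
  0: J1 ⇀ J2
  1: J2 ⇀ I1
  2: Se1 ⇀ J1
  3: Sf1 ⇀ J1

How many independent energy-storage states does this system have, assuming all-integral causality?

#2 stroke at J1  (source Se1 imposes e)
#3 stroke at Sf1  (Sf1 (Sf) sets flow on bond)
#0 stroke at J2  (J1: bond 2 brought effort, rest push out)
#1 stroke at I1  (only one flow-in slot at J2)

1  (I1 all integral)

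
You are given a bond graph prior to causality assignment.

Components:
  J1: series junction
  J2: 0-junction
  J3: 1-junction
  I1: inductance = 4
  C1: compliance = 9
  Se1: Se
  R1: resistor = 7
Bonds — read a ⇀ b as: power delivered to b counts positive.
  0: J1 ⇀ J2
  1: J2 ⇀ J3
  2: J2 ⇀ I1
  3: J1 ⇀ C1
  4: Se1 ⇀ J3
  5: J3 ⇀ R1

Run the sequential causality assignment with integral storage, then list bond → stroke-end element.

#4 →J3  (Se1: effort source, stroke at far end)
#2 →I1  (I1 outputs flow p/I1)
#3 →J1  (C1 outputs effort q/C1)
#0 →J2  (only one flow-in slot at J1)
#1 →J3  (common-e at J2 fixed by 0)
#5 →R1  (only one flow-in slot at J3)

β0 →J2
β1 →J3
β2 →I1
β3 →J1
β4 →J3
β5 →R1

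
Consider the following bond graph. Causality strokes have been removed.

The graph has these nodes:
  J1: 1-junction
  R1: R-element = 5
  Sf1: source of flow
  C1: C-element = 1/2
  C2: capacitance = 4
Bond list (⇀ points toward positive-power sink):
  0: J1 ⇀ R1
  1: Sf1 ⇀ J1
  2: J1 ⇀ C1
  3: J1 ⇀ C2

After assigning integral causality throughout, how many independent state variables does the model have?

2  (C1, C2 all integral)

#1 stroke at Sf1  (source Sf1 imposes f)
#0 stroke at J1  (common-f at J1 fixed by 1)
#2 stroke at J1  (J1: bond 1 brought flow, rest push out)
#3 stroke at J1  (J1 flow already set via bond 1)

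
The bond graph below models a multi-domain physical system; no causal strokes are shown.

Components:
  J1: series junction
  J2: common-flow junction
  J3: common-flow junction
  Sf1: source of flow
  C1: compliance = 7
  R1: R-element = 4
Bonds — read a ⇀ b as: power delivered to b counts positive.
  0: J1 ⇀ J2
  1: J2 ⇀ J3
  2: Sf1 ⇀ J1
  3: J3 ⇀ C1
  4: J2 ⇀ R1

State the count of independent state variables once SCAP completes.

1  (C1 all integral)

β2 stroke→Sf1  (Sf1 (Sf) sets flow on bond)
β0 stroke→J1  (J1: bond 2 brought flow, rest push out)
β1 stroke→J2  (J2: bond 0 brought flow, rest push out)
β4 stroke→J2  (J2 flow already set via bond 0)
β3 stroke→J3  (common-f at J3 fixed by 1)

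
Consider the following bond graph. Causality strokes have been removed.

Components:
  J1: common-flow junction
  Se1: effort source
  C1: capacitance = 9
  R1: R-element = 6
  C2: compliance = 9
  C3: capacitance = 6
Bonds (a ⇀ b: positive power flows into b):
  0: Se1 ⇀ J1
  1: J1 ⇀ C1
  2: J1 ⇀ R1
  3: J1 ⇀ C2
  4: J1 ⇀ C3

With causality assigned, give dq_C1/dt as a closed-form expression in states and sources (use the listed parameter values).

dq_C1/dt = E_Se1/6 - q_C1/54 - q_C2/54 - q_C3/36

bond 0 |J1  (Se1 fixes effort; stroke away)
bond 1 |J1  (prefer integral on C1)
bond 3 |J1  (prefer integral on C2)
bond 4 |J1  (C3: C, integral causality)
bond 2 |R1  (J1: last free bond brings flow in)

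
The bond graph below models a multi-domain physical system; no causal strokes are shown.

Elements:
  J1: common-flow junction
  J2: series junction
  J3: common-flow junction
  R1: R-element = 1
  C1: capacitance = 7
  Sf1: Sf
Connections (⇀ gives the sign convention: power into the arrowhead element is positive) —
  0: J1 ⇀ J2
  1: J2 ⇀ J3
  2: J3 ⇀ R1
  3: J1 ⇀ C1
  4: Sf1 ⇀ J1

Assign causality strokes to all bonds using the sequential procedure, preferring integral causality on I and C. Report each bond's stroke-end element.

β0 |J1
β1 |J2
β2 |J3
β3 |J1
β4 |Sf1

#4 stroke at Sf1  (source Sf1 imposes f)
#0 stroke at J1  (J1: bond 4 brought flow, rest push out)
#3 stroke at J1  (1-jn J1 has f-setter on 4)
#1 stroke at J2  (common-f at J2 fixed by 0)
#2 stroke at J3  (J3 flow already set via bond 1)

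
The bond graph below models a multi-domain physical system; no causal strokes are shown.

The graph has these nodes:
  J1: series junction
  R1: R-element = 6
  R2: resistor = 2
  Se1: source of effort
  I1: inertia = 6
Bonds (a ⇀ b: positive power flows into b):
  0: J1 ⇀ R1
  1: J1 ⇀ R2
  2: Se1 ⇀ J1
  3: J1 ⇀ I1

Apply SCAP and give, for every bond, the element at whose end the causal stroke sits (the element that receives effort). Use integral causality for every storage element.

bond 2 →J1  (Se1 (Se) sets effort on bond)
bond 3 →I1  (I1 outputs flow p/I1)
bond 0 →J1  (1-jn J1 has f-setter on 3)
bond 1 →J1  (J1 flow already set via bond 3)

β0 stroke at J1
β1 stroke at J1
β2 stroke at J1
β3 stroke at I1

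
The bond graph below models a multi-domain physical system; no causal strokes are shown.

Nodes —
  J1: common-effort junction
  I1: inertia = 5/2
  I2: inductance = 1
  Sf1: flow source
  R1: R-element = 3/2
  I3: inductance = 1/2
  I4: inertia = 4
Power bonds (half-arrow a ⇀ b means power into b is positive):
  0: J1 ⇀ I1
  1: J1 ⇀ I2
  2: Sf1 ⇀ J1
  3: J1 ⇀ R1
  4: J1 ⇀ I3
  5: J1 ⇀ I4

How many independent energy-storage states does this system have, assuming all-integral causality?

4  (I1, I2, I3, I4 all integral)

β2 |Sf1  (Sf1 fixes flow; stroke at Sf1)
β0 |I1  (I1: I, integral causality)
β1 |I2  (I2: I, integral causality)
β4 |I3  (I3 integral (f out))
β5 |I4  (I4: I, integral causality)
β3 |J1  (J1 needs exactly one e-in)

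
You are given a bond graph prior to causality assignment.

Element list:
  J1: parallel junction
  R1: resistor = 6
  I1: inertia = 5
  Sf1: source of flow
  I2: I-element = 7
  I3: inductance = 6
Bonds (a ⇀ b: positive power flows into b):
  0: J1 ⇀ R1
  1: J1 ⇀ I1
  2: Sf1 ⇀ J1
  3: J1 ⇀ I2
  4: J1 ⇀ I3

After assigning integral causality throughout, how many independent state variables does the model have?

3  (I1, I2, I3 all integral)

#2 stroke at Sf1  (source Sf1 imposes f)
#1 stroke at I1  (I1 outputs flow p/I1)
#3 stroke at I2  (prefer integral on I2)
#4 stroke at I3  (I3 outputs flow p/I3)
#0 stroke at J1  (J1: last free bond brings effort in)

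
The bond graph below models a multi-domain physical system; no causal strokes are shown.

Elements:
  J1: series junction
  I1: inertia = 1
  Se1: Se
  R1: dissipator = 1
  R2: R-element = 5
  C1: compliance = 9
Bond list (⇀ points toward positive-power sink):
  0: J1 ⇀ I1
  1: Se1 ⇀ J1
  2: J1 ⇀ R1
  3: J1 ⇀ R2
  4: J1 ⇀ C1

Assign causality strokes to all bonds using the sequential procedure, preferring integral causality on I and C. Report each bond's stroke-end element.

bond 1 stroke→J1  (Se1: effort source, stroke at far end)
bond 0 stroke→I1  (I1: I, integral causality)
bond 2 stroke→J1  (J1 flow already set via bond 0)
bond 3 stroke→J1  (1-jn J1 has f-setter on 0)
bond 4 stroke→J1  (1-jn J1 has f-setter on 0)

bond 0 stroke at I1
bond 1 stroke at J1
bond 2 stroke at J1
bond 3 stroke at J1
bond 4 stroke at J1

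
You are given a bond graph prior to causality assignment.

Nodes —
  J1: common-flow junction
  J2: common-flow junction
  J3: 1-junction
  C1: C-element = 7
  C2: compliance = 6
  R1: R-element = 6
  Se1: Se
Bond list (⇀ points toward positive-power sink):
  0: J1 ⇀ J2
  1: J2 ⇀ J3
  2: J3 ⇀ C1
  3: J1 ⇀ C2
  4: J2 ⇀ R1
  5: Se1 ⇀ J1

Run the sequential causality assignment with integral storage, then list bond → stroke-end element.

#0 stroke at J2
#1 stroke at J2
#2 stroke at J3
#3 stroke at J1
#4 stroke at R1
#5 stroke at J1

b5 stroke at J1  (Se1: effort source, stroke at far end)
b2 stroke at J3  (C1 integral (e out))
b1 stroke at J2  (only one flow-in slot at J3)
b3 stroke at J1  (C2: C, integral causality)
b0 stroke at J2  (only one flow-in slot at J1)
b4 stroke at R1  (closing 1-jn rule on J2)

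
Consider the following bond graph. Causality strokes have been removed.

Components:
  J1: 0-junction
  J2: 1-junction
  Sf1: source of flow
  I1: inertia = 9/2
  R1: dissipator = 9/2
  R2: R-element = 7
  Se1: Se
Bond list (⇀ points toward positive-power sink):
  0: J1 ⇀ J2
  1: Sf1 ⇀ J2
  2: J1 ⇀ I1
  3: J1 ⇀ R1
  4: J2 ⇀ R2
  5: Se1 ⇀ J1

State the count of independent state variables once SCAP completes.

1  (I1 all integral)

b1 →Sf1  (Sf1: flow source, stroke at near end)
b5 →J1  (Se1 (Se) sets effort on bond)
b0 →J2  (0-jn J1 has e-setter on 5)
b2 →I1  (0-jn J1 has e-setter on 5)
b3 →R1  (J1: bond 5 brought effort, rest push out)
b4 →J2  (common-f at J2 fixed by 1)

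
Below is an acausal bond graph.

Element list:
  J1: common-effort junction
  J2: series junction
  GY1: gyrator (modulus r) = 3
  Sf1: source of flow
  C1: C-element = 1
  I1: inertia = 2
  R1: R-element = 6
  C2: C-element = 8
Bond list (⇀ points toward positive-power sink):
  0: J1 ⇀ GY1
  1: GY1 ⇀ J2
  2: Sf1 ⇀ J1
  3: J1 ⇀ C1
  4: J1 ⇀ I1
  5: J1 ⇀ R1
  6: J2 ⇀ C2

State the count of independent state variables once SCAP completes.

3  (C1, C2, I1 all integral)

bond 2 |Sf1  (source Sf1 imposes f)
bond 3 |J1  (C1 outputs effort q/C1)
bond 0 |GY1  (common-e at J1 fixed by 3)
bond 4 |I1  (common-e at J1 fixed by 3)
bond 5 |R1  (J1: bond 3 brought effort, rest push out)
bond 1 |GY1  (GY1 both-in/both-out from 0)
bond 6 |J2  (J2 flow already set via bond 1)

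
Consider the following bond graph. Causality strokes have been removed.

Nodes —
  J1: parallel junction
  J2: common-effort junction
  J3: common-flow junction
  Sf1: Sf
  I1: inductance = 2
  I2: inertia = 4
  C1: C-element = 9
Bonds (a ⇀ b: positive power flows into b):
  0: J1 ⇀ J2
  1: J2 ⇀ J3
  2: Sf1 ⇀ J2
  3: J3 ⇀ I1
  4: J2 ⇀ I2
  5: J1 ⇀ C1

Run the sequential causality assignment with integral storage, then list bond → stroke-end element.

#2 |Sf1  (source Sf1 imposes f)
#3 |I1  (I1: I, integral causality)
#1 |J3  (J3 flow already set via bond 3)
#4 |I2  (I2 outputs flow p/I2)
#0 |J2  (closing 0-jn rule on J2)
#5 |J1  (closing 0-jn rule on J1)

bond 0 stroke→J2
bond 1 stroke→J3
bond 2 stroke→Sf1
bond 3 stroke→I1
bond 4 stroke→I2
bond 5 stroke→J1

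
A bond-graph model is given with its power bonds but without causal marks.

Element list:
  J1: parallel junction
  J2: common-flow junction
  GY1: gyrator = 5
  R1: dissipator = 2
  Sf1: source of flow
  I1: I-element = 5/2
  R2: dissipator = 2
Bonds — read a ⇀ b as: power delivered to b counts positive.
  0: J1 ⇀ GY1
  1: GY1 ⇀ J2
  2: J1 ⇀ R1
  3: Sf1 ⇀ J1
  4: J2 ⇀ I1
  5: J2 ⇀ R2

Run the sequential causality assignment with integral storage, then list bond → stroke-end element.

#3 |Sf1  (source Sf1 imposes f)
#4 |I1  (I1 integral (f out))
#1 |J2  (J2 flow already set via bond 4)
#5 |J2  (1-jn J2 has f-setter on 4)
#0 |J1  (GY1: gyrator matches bond 1)
#2 |R1  (0-jn J1 has e-setter on 0)

#0 |J1
#1 |J2
#2 |R1
#3 |Sf1
#4 |I1
#5 |J2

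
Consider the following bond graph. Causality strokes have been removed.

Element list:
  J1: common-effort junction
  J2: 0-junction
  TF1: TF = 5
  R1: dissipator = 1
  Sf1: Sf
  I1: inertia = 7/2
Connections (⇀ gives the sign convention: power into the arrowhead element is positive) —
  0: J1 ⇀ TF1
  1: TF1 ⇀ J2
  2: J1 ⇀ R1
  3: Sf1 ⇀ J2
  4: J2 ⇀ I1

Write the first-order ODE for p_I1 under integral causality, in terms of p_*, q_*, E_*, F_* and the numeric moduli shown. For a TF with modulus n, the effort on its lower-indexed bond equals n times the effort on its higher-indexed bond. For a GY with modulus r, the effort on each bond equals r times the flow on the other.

dp_I1/dt = F_Sf1/25 - 2*p_I1/175

b3 stroke at Sf1  (Sf1: flow source, stroke at near end)
b4 stroke at I1  (prefer integral on I1)
b1 stroke at J2  (J2: last free bond brings effort in)
b0 stroke at TF1  (through TF1, causality passes straight; one stroke at TF1)
b2 stroke at J1  (closing 0-jn rule on J1)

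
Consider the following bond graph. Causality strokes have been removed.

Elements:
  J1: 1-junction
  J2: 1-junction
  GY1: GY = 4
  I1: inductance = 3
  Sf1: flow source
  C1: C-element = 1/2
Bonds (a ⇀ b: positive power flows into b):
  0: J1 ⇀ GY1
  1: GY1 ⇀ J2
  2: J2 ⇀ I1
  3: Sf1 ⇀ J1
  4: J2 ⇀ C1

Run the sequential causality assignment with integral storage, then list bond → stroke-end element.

#3 →Sf1  (source Sf1 imposes f)
#0 →J1  (1-jn J1 has f-setter on 3)
#1 →J2  (GY GY1: same side as bond 0)
#2 →I1  (prefer integral on I1)
#4 →J2  (common-f at J2 fixed by 2)

bond 0 stroke→J1
bond 1 stroke→J2
bond 2 stroke→I1
bond 3 stroke→Sf1
bond 4 stroke→J2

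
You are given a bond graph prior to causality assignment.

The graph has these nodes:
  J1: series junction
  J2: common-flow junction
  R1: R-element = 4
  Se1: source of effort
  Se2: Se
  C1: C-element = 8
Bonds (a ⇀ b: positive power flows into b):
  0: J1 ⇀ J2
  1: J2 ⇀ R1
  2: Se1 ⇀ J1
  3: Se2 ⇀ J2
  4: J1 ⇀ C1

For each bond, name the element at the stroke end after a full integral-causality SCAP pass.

b2 |J1  (Se1: effort source, stroke at far end)
b3 |J2  (Se2: effort source, stroke at far end)
b4 |J1  (prefer integral on C1)
b0 |J2  (J1: last free bond brings flow in)
b1 |R1  (closing 1-jn rule on J2)

#0 stroke→J2
#1 stroke→R1
#2 stroke→J1
#3 stroke→J2
#4 stroke→J1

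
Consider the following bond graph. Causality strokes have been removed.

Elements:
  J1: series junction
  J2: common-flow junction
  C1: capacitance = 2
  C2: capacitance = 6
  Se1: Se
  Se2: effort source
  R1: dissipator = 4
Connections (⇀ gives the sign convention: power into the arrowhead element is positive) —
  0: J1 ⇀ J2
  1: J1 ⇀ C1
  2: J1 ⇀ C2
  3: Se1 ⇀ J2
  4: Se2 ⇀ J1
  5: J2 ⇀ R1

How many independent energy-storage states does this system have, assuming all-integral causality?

2  (C1, C2 all integral)

bond 3 |J2  (Se1: effort source, stroke at far end)
bond 4 |J1  (Se2: effort source, stroke at far end)
bond 1 |J1  (C1 integral (e out))
bond 2 |J1  (C2 outputs effort q/C2)
bond 0 |J2  (only one flow-in slot at J1)
bond 5 |R1  (J2: last free bond brings flow in)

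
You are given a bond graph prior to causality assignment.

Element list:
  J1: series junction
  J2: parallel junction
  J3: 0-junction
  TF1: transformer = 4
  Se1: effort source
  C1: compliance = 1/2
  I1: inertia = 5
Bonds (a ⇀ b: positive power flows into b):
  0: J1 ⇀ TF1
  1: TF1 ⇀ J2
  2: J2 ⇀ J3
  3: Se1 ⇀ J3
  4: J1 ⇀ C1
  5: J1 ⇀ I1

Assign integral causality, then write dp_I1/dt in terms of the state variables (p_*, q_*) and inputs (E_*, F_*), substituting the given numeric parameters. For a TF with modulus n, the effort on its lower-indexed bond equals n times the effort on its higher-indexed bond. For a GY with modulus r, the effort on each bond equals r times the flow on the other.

bond 3 |J3  (Se1: effort source, stroke at far end)
bond 2 |J2  (J3 effort already set via bond 3)
bond 1 |TF1  (J2 effort already set via bond 2)
bond 0 |J1  (TF TF1: opposite of bond 1)
bond 4 |J1  (C1 integral (e out))
bond 5 |I1  (closing 1-jn rule on J1)

dp_I1/dt = -4*E_Se1 - 2*q_C1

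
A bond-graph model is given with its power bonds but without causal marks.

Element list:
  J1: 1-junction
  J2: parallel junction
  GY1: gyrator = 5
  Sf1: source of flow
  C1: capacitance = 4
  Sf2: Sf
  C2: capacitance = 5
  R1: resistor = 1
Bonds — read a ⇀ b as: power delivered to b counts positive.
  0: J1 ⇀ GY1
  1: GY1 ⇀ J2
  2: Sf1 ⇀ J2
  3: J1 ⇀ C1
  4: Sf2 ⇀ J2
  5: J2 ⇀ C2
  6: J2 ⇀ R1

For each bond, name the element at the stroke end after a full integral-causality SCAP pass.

#0 →GY1
#1 →GY1
#2 →Sf1
#3 →J1
#4 →Sf2
#5 →J2
#6 →R1

#2 stroke→Sf1  (Sf1 fixes flow; stroke at Sf1)
#4 stroke→Sf2  (Sf2: flow source, stroke at near end)
#3 stroke→J1  (C1 integral (e out))
#0 stroke→GY1  (closing 1-jn rule on J1)
#1 stroke→GY1  (GY1: gyrator matches bond 0)
#5 stroke→J2  (C2 integral (e out))
#6 stroke→R1  (common-e at J2 fixed by 5)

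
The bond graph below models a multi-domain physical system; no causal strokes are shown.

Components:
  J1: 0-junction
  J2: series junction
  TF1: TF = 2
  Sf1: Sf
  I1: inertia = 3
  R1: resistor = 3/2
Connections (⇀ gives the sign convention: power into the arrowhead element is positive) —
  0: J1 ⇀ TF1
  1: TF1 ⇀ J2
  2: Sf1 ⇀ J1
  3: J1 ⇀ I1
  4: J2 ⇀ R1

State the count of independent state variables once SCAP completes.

β2 |Sf1  (Sf1 fixes flow; stroke at Sf1)
β3 |I1  (I1 integral (f out))
β0 |J1  (only one effort-in slot at J1)
β1 |TF1  (TF TF1: opposite of bond 0)
β4 |J2  (J2: bond 1 brought flow, rest push out)

1  (I1 all integral)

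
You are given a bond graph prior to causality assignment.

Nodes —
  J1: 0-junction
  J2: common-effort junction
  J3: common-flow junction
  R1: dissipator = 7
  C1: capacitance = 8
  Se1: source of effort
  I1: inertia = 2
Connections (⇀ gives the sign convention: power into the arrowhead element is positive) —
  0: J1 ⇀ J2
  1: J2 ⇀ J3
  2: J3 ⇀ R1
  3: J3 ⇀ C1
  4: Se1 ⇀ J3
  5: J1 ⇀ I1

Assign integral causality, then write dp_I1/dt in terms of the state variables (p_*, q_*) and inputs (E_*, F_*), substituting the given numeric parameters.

bond 4 stroke at J3  (Se1: effort source, stroke at far end)
bond 3 stroke at J3  (prefer integral on C1)
bond 5 stroke at I1  (I1: I, integral causality)
bond 0 stroke at J1  (J1: last free bond brings effort in)
bond 1 stroke at J2  (J2 needs exactly one e-in)
bond 2 stroke at J3  (common-f at J3 fixed by 1)

dp_I1/dt = -E_Se1 - 7*p_I1/2 + q_C1/8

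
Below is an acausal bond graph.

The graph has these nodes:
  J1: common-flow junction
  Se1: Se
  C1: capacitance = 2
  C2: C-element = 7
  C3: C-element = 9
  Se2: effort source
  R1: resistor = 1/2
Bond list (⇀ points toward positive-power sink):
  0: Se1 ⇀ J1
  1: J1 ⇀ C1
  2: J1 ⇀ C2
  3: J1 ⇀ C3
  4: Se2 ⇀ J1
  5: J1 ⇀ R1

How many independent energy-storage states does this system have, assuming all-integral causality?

3  (C1, C2, C3 all integral)

β0 stroke at J1  (Se1 fixes effort; stroke away)
β4 stroke at J1  (Se2 (Se) sets effort on bond)
β1 stroke at J1  (C1 integral (e out))
β2 stroke at J1  (C2 integral (e out))
β3 stroke at J1  (prefer integral on C3)
β5 stroke at R1  (J1: last free bond brings flow in)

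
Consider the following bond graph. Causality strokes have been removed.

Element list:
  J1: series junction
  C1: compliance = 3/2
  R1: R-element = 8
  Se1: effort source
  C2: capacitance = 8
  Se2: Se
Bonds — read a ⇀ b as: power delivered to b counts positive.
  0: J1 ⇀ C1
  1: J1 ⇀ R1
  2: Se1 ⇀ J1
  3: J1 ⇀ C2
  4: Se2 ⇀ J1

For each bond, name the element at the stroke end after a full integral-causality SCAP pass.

β0 stroke→J1
β1 stroke→R1
β2 stroke→J1
β3 stroke→J1
β4 stroke→J1

bond 2 |J1  (Se1 fixes effort; stroke away)
bond 4 |J1  (source Se2 imposes e)
bond 0 |J1  (prefer integral on C1)
bond 3 |J1  (prefer integral on C2)
bond 1 |R1  (only one flow-in slot at J1)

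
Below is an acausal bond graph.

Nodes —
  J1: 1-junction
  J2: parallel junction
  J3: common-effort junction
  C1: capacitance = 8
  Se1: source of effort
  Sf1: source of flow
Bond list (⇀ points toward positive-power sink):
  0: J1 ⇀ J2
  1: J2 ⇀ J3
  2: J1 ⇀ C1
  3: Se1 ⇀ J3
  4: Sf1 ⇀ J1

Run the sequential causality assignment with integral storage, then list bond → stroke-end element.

bond 0 |J1
bond 1 |J2
bond 2 |J1
bond 3 |J3
bond 4 |Sf1

b3 |J3  (Se1: effort source, stroke at far end)
b4 |Sf1  (source Sf1 imposes f)
b0 |J1  (J1: bond 4 brought flow, rest push out)
b2 |J1  (J1: bond 4 brought flow, rest push out)
b1 |J2  (J2 needs exactly one e-in)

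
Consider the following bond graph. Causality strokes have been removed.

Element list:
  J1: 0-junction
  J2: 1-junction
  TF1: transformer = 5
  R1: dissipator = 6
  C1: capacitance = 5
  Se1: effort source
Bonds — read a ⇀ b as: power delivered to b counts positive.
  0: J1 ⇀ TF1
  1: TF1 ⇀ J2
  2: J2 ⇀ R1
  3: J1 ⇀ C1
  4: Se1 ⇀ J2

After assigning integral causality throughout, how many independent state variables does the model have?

bond 4 stroke→J2  (Se1: effort source, stroke at far end)
bond 3 stroke→J1  (C1 integral (e out))
bond 0 stroke→TF1  (J1: bond 3 brought effort, rest push out)
bond 1 stroke→J2  (TF1: transformer flips bond 0)
bond 2 stroke→R1  (only one flow-in slot at J2)

1  (C1 all integral)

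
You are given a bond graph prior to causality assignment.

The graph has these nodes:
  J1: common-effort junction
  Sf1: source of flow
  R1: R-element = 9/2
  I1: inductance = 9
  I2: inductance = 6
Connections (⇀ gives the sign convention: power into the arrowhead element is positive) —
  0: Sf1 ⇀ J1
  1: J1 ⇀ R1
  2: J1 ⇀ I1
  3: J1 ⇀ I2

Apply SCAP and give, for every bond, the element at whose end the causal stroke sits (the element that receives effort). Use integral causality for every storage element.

#0 |Sf1
#1 |J1
#2 |I1
#3 |I2

β0 stroke at Sf1  (Sf1 fixes flow; stroke at Sf1)
β2 stroke at I1  (prefer integral on I1)
β3 stroke at I2  (I2 outputs flow p/I2)
β1 stroke at J1  (J1: last free bond brings effort in)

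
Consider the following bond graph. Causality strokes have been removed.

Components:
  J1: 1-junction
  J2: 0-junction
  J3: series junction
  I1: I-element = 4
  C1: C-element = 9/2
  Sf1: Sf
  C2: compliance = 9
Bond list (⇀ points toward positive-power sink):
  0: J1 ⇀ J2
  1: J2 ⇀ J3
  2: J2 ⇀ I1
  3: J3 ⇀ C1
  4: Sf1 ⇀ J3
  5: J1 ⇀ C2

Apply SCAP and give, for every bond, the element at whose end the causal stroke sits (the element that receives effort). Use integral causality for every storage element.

bond 4 →Sf1  (Sf1 (Sf) sets flow on bond)
bond 1 →J3  (J3: bond 4 brought flow, rest push out)
bond 3 →J3  (common-f at J3 fixed by 4)
bond 2 →I1  (I1: I, integral causality)
bond 0 →J2  (J2 needs exactly one e-in)
bond 5 →J1  (common-f at J1 fixed by 0)

bond 0 stroke→J2
bond 1 stroke→J3
bond 2 stroke→I1
bond 3 stroke→J3
bond 4 stroke→Sf1
bond 5 stroke→J1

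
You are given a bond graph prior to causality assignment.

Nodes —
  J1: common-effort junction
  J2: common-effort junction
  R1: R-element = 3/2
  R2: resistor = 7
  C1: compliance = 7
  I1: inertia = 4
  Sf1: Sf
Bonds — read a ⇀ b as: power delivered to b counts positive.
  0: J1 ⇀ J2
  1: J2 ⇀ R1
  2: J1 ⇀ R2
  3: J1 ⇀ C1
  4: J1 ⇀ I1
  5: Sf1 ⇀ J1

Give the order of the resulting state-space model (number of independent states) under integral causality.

2  (C1, I1 all integral)

b5 stroke→Sf1  (Sf1: flow source, stroke at near end)
b3 stroke→J1  (prefer integral on C1)
b0 stroke→J2  (0-jn J1 has e-setter on 3)
b2 stroke→R2  (J1: bond 3 brought effort, rest push out)
b4 stroke→I1  (J1: bond 3 brought effort, rest push out)
b1 stroke→R1  (J2 effort already set via bond 0)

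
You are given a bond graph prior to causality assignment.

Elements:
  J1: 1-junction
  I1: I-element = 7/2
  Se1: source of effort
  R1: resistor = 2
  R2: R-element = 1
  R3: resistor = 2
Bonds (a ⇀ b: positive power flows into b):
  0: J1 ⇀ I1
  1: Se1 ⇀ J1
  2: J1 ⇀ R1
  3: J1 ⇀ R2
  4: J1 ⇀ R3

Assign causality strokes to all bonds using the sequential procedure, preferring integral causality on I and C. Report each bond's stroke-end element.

#0 stroke at I1
#1 stroke at J1
#2 stroke at J1
#3 stroke at J1
#4 stroke at J1

b1 stroke at J1  (Se1 fixes effort; stroke away)
b0 stroke at I1  (I1 integral (f out))
b2 stroke at J1  (J1 flow already set via bond 0)
b3 stroke at J1  (J1: bond 0 brought flow, rest push out)
b4 stroke at J1  (J1 flow already set via bond 0)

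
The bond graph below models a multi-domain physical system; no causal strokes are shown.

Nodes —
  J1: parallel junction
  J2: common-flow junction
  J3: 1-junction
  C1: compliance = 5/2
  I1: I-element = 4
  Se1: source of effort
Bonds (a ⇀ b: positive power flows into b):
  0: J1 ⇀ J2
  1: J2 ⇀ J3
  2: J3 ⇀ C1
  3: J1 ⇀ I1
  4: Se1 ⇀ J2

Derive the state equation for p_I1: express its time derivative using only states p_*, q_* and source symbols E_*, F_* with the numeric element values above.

β4 |J2  (Se1 (Se) sets effort on bond)
β2 |J3  (C1 integral (e out))
β1 |J2  (J3: last free bond brings flow in)
β0 |J1  (closing 1-jn rule on J2)
β3 |I1  (0-jn J1 has e-setter on 0)

dp_I1/dt = -E_Se1 + 2*q_C1/5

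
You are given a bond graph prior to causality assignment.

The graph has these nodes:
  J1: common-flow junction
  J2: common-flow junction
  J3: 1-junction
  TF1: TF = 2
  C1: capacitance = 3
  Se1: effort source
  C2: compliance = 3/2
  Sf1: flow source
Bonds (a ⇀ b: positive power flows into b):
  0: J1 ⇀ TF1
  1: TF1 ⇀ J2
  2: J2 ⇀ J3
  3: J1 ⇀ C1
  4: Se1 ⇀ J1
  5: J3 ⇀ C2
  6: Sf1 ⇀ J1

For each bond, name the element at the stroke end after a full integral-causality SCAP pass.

#4 |J1  (Se1 fixes effort; stroke away)
#6 |Sf1  (Sf1: flow source, stroke at near end)
#0 |J1  (J1: bond 6 brought flow, rest push out)
#3 |J1  (J1 flow already set via bond 6)
#1 |TF1  (through TF1, causality passes straight; one stroke at TF1)
#2 |J2  (J2: bond 1 brought flow, rest push out)
#5 |J3  (1-jn J3 has f-setter on 2)

#0 |J1
#1 |TF1
#2 |J2
#3 |J1
#4 |J1
#5 |J3
#6 |Sf1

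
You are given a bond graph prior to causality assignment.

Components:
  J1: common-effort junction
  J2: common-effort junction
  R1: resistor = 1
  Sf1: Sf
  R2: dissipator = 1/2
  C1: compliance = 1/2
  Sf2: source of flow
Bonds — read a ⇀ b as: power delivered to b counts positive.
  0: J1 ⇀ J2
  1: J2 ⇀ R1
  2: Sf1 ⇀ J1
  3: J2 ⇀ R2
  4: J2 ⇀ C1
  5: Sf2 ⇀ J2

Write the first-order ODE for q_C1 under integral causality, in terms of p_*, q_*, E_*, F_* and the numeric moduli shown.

dq_C1/dt = F_Sf1 + F_Sf2 - 6*q_C1

β2 stroke→Sf1  (Sf1 (Sf) sets flow on bond)
β5 stroke→Sf2  (Sf2: flow source, stroke at near end)
β0 stroke→J1  (closing 0-jn rule on J1)
β4 stroke→J2  (prefer integral on C1)
β1 stroke→R1  (J2: bond 4 brought effort, rest push out)
β3 stroke→R2  (J2: bond 4 brought effort, rest push out)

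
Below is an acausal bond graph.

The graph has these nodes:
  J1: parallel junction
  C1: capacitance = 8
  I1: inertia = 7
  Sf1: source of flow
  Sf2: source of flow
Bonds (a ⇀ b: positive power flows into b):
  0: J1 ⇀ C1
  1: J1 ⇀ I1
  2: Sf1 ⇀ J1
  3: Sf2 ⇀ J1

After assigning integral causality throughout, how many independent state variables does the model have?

2  (C1, I1 all integral)

β2 →Sf1  (Sf1 (Sf) sets flow on bond)
β3 →Sf2  (Sf2: flow source, stroke at near end)
β0 →J1  (C1 integral (e out))
β1 →I1  (J1: bond 0 brought effort, rest push out)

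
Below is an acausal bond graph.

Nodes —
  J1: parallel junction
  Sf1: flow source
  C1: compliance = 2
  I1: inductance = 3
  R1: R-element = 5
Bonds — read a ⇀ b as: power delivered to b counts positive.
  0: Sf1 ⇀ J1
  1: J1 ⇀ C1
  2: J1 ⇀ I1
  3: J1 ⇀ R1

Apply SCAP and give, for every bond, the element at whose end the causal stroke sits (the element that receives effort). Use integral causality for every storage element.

bond 0 |Sf1  (Sf1 (Sf) sets flow on bond)
bond 1 |J1  (C1 outputs effort q/C1)
bond 2 |I1  (J1: bond 1 brought effort, rest push out)
bond 3 |R1  (J1 effort already set via bond 1)

bond 0 stroke→Sf1
bond 1 stroke→J1
bond 2 stroke→I1
bond 3 stroke→R1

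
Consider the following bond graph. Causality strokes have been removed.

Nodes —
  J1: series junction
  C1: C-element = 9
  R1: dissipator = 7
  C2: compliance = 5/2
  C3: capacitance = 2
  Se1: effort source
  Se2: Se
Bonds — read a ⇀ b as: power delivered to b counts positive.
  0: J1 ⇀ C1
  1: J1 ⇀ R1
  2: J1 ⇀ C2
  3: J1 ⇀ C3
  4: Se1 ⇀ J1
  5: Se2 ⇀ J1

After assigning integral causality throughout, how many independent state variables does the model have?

#4 →J1  (Se1 (Se) sets effort on bond)
#5 →J1  (Se2 (Se) sets effort on bond)
#0 →J1  (prefer integral on C1)
#2 →J1  (C2 outputs effort q/C2)
#3 →J1  (C3 outputs effort q/C3)
#1 →R1  (closing 1-jn rule on J1)

3  (C1, C2, C3 all integral)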